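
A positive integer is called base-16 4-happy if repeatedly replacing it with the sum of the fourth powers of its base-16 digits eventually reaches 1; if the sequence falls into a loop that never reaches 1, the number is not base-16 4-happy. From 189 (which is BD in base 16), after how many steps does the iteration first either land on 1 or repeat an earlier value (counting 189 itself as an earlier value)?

189 = (11,13)_16 → 11⁴ + 13⁴ = 43202
43202 = (10,8,12,2)_16 → 10⁴ + 8⁴ + 12⁴ + 2⁴ = 34848
34848 = (8,8,2,0)_16 → 8⁴ + 8⁴ + 2⁴ + 0⁴ = 8208
8208 = (2,0,1,0)_16 → 2⁴ + 0⁴ + 1⁴ + 0⁴ = 17
17 = (1,1)_16 → 1⁴ + 1⁴ = 2
2 = (2)_16 → 2⁴ = 16
16 = (1,0)_16 → 1⁴ + 0⁴ = 1  — reached 1.
That took 7 steps.

7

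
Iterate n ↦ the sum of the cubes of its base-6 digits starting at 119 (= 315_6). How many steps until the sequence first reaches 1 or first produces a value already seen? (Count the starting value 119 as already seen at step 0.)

8

119 = (3,1,5)_6 → 3³ + 1³ + 5³ = 153
153 = (4,1,3)_6 → 4³ + 1³ + 3³ = 92
92 = (2,3,2)_6 → 2³ + 3³ + 2³ = 43
43 = (1,1,1)_6 → 1³ + 1³ + 1³ = 3
3 = (3)_6 → 3³ = 27
27 = (4,3)_6 → 4³ + 3³ = 91
91 = (2,3,1)_6 → 2³ + 3³ + 1³ = 36
36 = (1,0,0)_6 → 1³ + 0³ + 0³ = 1  — reached 1.
That took 8 steps.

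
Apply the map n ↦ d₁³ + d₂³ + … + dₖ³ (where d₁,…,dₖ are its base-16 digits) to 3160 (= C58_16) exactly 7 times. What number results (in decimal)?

4291

3160 = (12,5,8)_16 → 12³ + 5³ + 8³ = 1728 + 125 + 512 = 2365
2365 = (9,3,13)_16 → 9³ + 3³ + 13³ = 729 + 27 + 2197 = 2953
2953 = (11,8,9)_16 → 11³ + 8³ + 9³ = 1331 + 512 + 729 = 2572
2572 = (10,0,12)_16 → 10³ + 0³ + 12³ = 1000 + 0 + 1728 = 2728
2728 = (10,10,8)_16 → 10³ + 10³ + 8³ = 1000 + 1000 + 512 = 2512
2512 = (9,13,0)_16 → 9³ + 13³ + 0³ = 729 + 2197 + 0 = 2926
2926 = (11,6,14)_16 → 11³ + 6³ + 14³ = 1331 + 216 + 2744 = 4291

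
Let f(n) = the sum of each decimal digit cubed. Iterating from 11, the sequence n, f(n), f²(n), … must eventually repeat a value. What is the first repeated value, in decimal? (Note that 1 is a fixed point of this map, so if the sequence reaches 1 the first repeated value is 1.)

11 → 1³ + 1³ = 2
2 → 2³ = 8
8 → 8³ = 512
512 → 5³ + 1³ + 2³ = 134
134 → 1³ + 3³ + 4³ = 92
92 → 9³ + 2³ = 737
737 → 7³ + 3³ + 7³ = 713
713 → 7³ + 1³ + 3³ = 371
371 → 3³ + 7³ + 1³ = 371  — 371 already appeared earlier.

371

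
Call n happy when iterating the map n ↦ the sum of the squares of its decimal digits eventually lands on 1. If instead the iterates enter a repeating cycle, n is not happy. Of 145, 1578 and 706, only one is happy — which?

145: 145 → 42 → 20 → 4 → 16 → 37 → 58 → 89 → 145  — repeats 145 (not happy)
1578: 1578 → 139 → 91 → 82 → 68 → 100 → 1  — reaches 1 (happy)
706: 706 → 85 → 89 → 145 → 42 → 20 → 4 → 16 → 37 → 58 → 89  — repeats 89 (not happy)

1578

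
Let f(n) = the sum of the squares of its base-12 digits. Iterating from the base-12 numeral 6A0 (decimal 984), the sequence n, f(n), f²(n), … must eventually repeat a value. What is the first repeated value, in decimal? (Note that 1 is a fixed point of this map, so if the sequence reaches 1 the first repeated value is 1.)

984 = (6,10,0)_12 → 6² + 10² + 0² = 36 + 100 + 0 = 136
136 = (11,4)_12 → 11² + 4² = 121 + 16 = 137
137 = (11,5)_12 → 11² + 5² = 121 + 25 = 146
146 = (1,0,2)_12 → 1² + 0² + 2² = 1 + 0 + 4 = 5
5 = (5)_12 → 5² = 25
25 = (2,1)_12 → 2² + 1² = 4 + 1 = 5  — 5 already appeared earlier.

5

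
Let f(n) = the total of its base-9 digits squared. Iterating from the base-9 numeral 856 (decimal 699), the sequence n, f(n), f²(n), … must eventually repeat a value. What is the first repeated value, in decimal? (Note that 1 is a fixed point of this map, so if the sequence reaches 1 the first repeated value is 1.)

1

699 = (8,5,6)_9 → 8² + 5² + 6² = 64 + 25 + 36 = 125
125 = (1,4,8)_9 → 1² + 4² + 8² = 1 + 16 + 64 = 81
81 = (1,0,0)_9 → 1² + 0² + 0² = 1 + 0 + 0 = 1  — reached the fixed point 1.
1 → 1, so 1 is the first repeated value.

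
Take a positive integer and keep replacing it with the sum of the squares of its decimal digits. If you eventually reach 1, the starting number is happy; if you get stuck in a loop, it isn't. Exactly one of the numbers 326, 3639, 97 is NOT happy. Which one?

3639

326: 326 → 49 → 97 → 130 → 10 → 1  — reaches 1 (happy)
3639: 3639 → 135 → 35 → 34 → 25 → 29 → 85 → 89 → 145 → 42 → 20 → 4 → 16 → 37 → 58 → 89  — repeats 89 (not happy)
97: 97 → 130 → 10 → 1  — reaches 1 (happy)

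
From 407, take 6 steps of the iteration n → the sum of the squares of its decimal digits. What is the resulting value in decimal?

145

407 → 4² + 0² + 7² = 16 + 0 + 49 = 65
65 → 6² + 5² = 36 + 25 = 61
61 → 6² + 1² = 36 + 1 = 37
37 → 3² + 7² = 9 + 49 = 58
58 → 5² + 8² = 25 + 64 = 89
89 → 8² + 9² = 64 + 81 = 145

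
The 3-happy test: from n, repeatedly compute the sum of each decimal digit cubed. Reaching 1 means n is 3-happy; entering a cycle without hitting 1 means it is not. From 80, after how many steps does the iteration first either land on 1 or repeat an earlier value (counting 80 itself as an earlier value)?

80 → 8³ + 0³ = 512 + 0 = 512
512 → 5³ + 1³ + 2³ = 125 + 1 + 8 = 134
134 → 1³ + 3³ + 4³ = 1 + 27 + 64 = 92
92 → 9³ + 2³ = 729 + 8 = 737
737 → 7³ + 3³ + 7³ = 343 + 27 + 343 = 713
713 → 7³ + 1³ + 3³ = 343 + 1 + 27 = 371
371 → 3³ + 7³ + 1³ = 27 + 343 + 1 = 371  — 371 repeats.
That took 7 steps.

7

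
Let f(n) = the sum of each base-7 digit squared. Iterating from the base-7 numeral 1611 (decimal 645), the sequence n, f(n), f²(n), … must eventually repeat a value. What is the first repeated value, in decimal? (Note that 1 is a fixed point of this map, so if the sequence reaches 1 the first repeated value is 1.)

45

645 = (1,6,1,1)_7 → 1² + 6² + 1² + 1² = 39
39 = (5,4)_7 → 5² + 4² = 41
41 = (5,6)_7 → 5² + 6² = 61
61 = (1,1,5)_7 → 1² + 1² + 5² = 27
27 = (3,6)_7 → 3² + 6² = 45
45 = (6,3)_7 → 6² + 3² = 45  — 45 already appeared earlier.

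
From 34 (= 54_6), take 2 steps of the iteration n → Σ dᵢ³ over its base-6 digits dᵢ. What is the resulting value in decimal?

34 = (5,4)_6 → 5³ + 4³ = 125 + 64 = 189
189 = (5,1,3)_6 → 5³ + 1³ + 3³ = 125 + 1 + 27 = 153

153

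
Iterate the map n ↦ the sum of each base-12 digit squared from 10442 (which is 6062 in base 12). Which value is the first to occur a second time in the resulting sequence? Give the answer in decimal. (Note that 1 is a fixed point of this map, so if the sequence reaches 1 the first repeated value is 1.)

10442 = (6,0,6,2)_12 → 6² + 0² + 6² + 2² = 36 + 0 + 36 + 4 = 76
76 = (6,4)_12 → 6² + 4² = 36 + 16 = 52
52 = (4,4)_12 → 4² + 4² = 16 + 16 = 32
32 = (2,8)_12 → 2² + 8² = 4 + 64 = 68
68 = (5,8)_12 → 5² + 8² = 25 + 64 = 89
89 = (7,5)_12 → 7² + 5² = 49 + 25 = 74
74 = (6,2)_12 → 6² + 2² = 36 + 4 = 40
40 = (3,4)_12 → 3² + 4² = 9 + 16 = 25
25 = (2,1)_12 → 2² + 1² = 4 + 1 = 5
5 = (5)_12 → 5² = 25  — 25 already appeared earlier.

25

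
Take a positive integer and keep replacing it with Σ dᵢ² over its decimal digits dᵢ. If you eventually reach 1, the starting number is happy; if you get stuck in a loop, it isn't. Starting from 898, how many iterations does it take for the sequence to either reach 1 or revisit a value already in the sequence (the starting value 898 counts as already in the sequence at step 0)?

898 → 8² + 9² + 8² = 64 + 81 + 64 = 209
209 → 2² + 0² + 9² = 4 + 0 + 81 = 85
85 → 8² + 5² = 64 + 25 = 89
89 → 8² + 9² = 64 + 81 = 145
145 → 1² + 4² + 5² = 1 + 16 + 25 = 42
42 → 4² + 2² = 16 + 4 = 20
20 → 2² + 0² = 4 + 0 = 4
4 → 4² = 16
16 → 1² + 6² = 1 + 36 = 37
37 → 3² + 7² = 9 + 49 = 58
58 → 5² + 8² = 25 + 64 = 89  — 89 repeats.
That took 11 steps.

11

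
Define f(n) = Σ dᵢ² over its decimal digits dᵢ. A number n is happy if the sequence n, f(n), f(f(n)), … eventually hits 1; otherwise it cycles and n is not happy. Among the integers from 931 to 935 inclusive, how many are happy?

931: 931 → 91 → 82 → 68 → 100 → 1  (reaches 1)
932: 932 → 94 → 97 → 130 → 10 → 1  (reaches 1)
933: 933 → 99 → 162 → 41 → 17 → 50 → 25 → 29 → 85 → 89 → 145 → 42 → 20 → 4 → 16 → 37 → 58 → 89  (repeats 89)
934: 934 → 106 → 37 → 58 → 89 → 145 → 42 → 20 → 4 → 16 → 37  (repeats 37)
935: 935 → 115 → 27 → 53 → 34 → 25 → 29 → 85 → 89 → 145 → 42 → 20 → 4 → 16 → 37 → 58 → 89  (repeats 89)
happy: 931, 932

2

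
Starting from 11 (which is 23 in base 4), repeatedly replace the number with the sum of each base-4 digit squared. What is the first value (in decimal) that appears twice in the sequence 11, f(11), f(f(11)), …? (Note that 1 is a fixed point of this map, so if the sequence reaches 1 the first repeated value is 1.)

1

11 = (2,3)_4 → 2² + 3² = 13
13 = (3,1)_4 → 3² + 1² = 10
10 = (2,2)_4 → 2² + 2² = 8
8 = (2,0)_4 → 2² + 0² = 4
4 = (1,0)_4 → 1² + 0² = 1  — reached the fixed point 1.
1 → 1, so 1 is the first repeated value.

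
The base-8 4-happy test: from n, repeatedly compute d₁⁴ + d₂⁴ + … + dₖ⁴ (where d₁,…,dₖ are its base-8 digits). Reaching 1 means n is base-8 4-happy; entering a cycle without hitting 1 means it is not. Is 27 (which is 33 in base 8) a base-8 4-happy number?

base-8 4-happy

27 = (3,3)_8 → 3⁴ + 3⁴ = 162
162 = (2,4,2)_8 → 2⁴ + 4⁴ + 2⁴ = 288
288 = (4,4,0)_8 → 4⁴ + 4⁴ + 0⁴ = 512
512 = (1,0,0,0)_8 → 1⁴ + 0⁴ + 0⁴ + 0⁴ = 1  — reached 1.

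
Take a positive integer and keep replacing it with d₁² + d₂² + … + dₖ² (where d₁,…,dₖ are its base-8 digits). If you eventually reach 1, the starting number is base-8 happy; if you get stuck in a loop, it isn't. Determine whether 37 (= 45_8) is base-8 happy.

37 = (4,5)_8 → 4² + 5² = 41
41 = (5,1)_8 → 5² + 1² = 26
26 = (3,2)_8 → 3² + 2² = 13
13 = (1,5)_8 → 1² + 5² = 26  — 26 already seen; the sequence cycles without reaching 1.

not base-8 happy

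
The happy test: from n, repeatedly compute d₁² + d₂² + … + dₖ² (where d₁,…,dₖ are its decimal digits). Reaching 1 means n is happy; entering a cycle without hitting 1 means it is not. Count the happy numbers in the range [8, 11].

8: 8 → 64 → 52 → 29 → 85 → 89 → 145 → 42 → 20 → 4 → 16 → 37 → 58 → 89  — not happy
9: 9 → 81 → 65 → 61 → 37 → 58 → 89 → 145 → 42 → 20 → 4 → 16 → 37  — not happy
10: 10 → 1  — happy
11: 11 → 2 → 4 → 16 → 37 → 58 → 89 → 145 → 42 → 20 → 4  — not happy
happy: 10

1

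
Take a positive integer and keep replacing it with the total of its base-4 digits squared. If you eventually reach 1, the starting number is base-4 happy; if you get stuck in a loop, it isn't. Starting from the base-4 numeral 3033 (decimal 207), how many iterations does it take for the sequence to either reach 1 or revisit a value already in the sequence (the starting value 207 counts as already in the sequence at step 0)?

7

207 = (3,0,3,3)_4 → 3² + 0² + 3² + 3² = 9 + 0 + 9 + 9 = 27
27 = (1,2,3)_4 → 1² + 2² + 3² = 1 + 4 + 9 = 14
14 = (3,2)_4 → 3² + 2² = 9 + 4 = 13
13 = (3,1)_4 → 3² + 1² = 9 + 1 = 10
10 = (2,2)_4 → 2² + 2² = 4 + 4 = 8
8 = (2,0)_4 → 2² + 0² = 4 + 0 = 4
4 = (1,0)_4 → 1² + 0² = 1 + 0 = 1  — reached 1.
That took 7 steps.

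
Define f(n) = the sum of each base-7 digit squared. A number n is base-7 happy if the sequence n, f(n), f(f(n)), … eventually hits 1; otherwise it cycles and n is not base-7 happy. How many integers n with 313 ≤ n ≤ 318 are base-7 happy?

1

313: 313 → 65 → 9 → 5 → 25 → 25  — not base-7 happy
314: 314 → 76 → 46 → 52 → 10 → 10  — not base-7 happy
315: 315 → 45 → 45  — not base-7 happy
316: 316 → 46 → 52 → 10 → 10  — not base-7 happy
317: 317 → 49 → 1  — base-7 happy
318: 318 → 54 → 26 → 34 → 52 → 10 → 10  — not base-7 happy
base-7 happy: 317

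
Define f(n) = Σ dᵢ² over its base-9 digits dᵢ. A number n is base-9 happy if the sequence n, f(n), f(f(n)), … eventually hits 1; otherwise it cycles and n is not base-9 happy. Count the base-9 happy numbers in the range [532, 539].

532: 532 → 62 → 100 → 6 → 36 → 16 → 50 → 50  (repeats 50)
533: 533 → 65 → 53 → 89 → 65  (repeats 65)
534: 534 → 70 → 98 → 66 → 58 → 52 → 74 → 68 → 74  (repeats 74)
535: 535 → 77 → 89 → 65 → 53 → 89  (repeats 89)
536: 536 → 86 → 26 → 68 → 74 → 68  (repeats 68)
537: 537 → 97 → 51 → 61 → 85 → 17 → 65 → 53 → 89 → 65  (repeats 65)
538: 538 → 110 → 14 → 26 → 68 → 74 → 68  (repeats 68)
539: 539 → 125 → 81 → 1  (reaches 1)
base-9 happy: 539

1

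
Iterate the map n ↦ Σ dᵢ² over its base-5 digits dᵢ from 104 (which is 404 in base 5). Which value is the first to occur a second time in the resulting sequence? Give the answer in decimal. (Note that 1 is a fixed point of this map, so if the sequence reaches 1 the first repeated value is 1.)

104 = (4,0,4)_5 → 4² + 0² + 4² = 16 + 0 + 16 = 32
32 = (1,1,2)_5 → 1² + 1² + 2² = 1 + 1 + 4 = 6
6 = (1,1)_5 → 1² + 1² = 1 + 1 = 2
2 = (2)_5 → 2² = 4
4 = (4)_5 → 4² = 16
16 = (3,1)_5 → 3² + 1² = 9 + 1 = 10
10 = (2,0)_5 → 2² + 0² = 4 + 0 = 4  — 4 already appeared earlier.

4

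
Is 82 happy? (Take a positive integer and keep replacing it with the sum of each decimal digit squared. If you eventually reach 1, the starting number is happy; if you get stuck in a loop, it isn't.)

happy

82 → 68
68 → 100
100 → 1  — reached 1.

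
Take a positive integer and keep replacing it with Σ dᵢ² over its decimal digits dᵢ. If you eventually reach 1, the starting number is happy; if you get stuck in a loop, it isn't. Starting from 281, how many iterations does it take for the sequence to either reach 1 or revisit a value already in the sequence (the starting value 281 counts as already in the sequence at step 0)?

14

281 → 2² + 8² + 1² = 69
69 → 6² + 9² = 117
117 → 1² + 1² + 7² = 51
51 → 5² + 1² = 26
26 → 2² + 6² = 40
40 → 4² + 0² = 16
16 → 1² + 6² = 37
37 → 3² + 7² = 58
58 → 5² + 8² = 89
89 → 8² + 9² = 145
145 → 1² + 4² + 5² = 42
42 → 4² + 2² = 20
20 → 2² + 0² = 4
4 → 4² = 16  — 16 repeats.
That took 14 steps.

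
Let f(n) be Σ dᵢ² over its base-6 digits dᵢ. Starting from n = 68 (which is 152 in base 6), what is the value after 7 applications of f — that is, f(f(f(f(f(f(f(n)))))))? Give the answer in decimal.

68 = (1,5,2)_6 → 1² + 5² + 2² = 1 + 25 + 4 = 30
30 = (5,0)_6 → 5² + 0² = 25 + 0 = 25
25 = (4,1)_6 → 4² + 1² = 16 + 1 = 17
17 = (2,5)_6 → 2² + 5² = 4 + 25 = 29
29 = (4,5)_6 → 4² + 5² = 16 + 25 = 41
41 = (1,0,5)_6 → 1² + 0² + 5² = 1 + 0 + 25 = 26
26 = (4,2)_6 → 4² + 2² = 16 + 4 = 20

20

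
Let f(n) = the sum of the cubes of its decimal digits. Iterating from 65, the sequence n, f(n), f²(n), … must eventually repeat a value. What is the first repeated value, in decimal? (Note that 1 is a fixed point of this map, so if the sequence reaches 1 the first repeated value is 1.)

65 → 341
341 → 92
92 → 737
737 → 713
713 → 371
371 → 371  — 371 already appeared earlier.

371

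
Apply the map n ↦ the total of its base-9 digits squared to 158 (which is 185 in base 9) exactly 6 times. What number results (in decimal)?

158 = (1,8,5)_9 → 1² + 8² + 5² = 1 + 64 + 25 = 90
90 = (1,1,0)_9 → 1² + 1² + 0² = 1 + 1 + 0 = 2
2 = (2)_9 → 2² = 4
4 = (4)_9 → 4² = 16
16 = (1,7)_9 → 1² + 7² = 1 + 49 = 50
50 = (5,5)_9 → 5² + 5² = 25 + 25 = 50

50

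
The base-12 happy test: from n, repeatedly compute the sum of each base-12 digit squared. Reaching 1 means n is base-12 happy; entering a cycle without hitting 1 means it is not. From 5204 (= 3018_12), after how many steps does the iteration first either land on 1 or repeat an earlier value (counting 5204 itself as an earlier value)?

5204 = (3,0,1,8)_12 → 3² + 0² + 1² + 8² = 9 + 0 + 1 + 64 = 74
74 = (6,2)_12 → 6² + 2² = 36 + 4 = 40
40 = (3,4)_12 → 3² + 4² = 9 + 16 = 25
25 = (2,1)_12 → 2² + 1² = 4 + 1 = 5
5 = (5)_12 → 5² = 25  — 25 repeats.
That took 5 steps.

5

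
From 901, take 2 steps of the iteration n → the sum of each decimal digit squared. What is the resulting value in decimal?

68

901 → 9² + 0² + 1² = 82
82 → 8² + 2² = 68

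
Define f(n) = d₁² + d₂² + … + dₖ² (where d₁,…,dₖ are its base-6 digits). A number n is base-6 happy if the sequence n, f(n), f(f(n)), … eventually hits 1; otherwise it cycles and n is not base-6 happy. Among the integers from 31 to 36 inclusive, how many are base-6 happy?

31: 31 → 26 → 20 → 13 → 5 → 25 → 17 → 29 → 41 → 26  — not base-6 happy
32: 32 → 29 → 41 → 26 → 20 → 13 → 5 → 25 → 17 → 29  — not base-6 happy
33: 33 → 34 → 41 → 26 → 20 → 13 → 5 → 25 → 17 → 29 → 41  — not base-6 happy
34: 34 → 41 → 26 → 20 → 13 → 5 → 25 → 17 → 29 → 41  — not base-6 happy
35: 35 → 50 → 9 → 10 → 17 → 29 → 41 → 26 → 20 → 13 → 5 → 25 → 17  — not base-6 happy
36: 36 → 1  — base-6 happy
base-6 happy: 36

1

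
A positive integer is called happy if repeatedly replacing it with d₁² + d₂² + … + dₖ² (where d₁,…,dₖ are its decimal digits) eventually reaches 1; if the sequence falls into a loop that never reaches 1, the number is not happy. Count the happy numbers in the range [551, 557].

1

551: 551 → 51 → 26 → 40 → 16 → 37 → 58 → 89 → 145 → 42 → 20 → 4 → 16  — not happy
552: 552 → 54 → 41 → 17 → 50 → 25 → 29 → 85 → 89 → 145 → 42 → 20 → 4 → 16 → 37 → 58 → 89  — not happy
553: 553 → 59 → 106 → 37 → 58 → 89 → 145 → 42 → 20 → 4 → 16 → 37  — not happy
554: 554 → 66 → 72 → 53 → 34 → 25 → 29 → 85 → 89 → 145 → 42 → 20 → 4 → 16 → 37 → 58 → 89  — not happy
555: 555 → 75 → 74 → 65 → 61 → 37 → 58 → 89 → 145 → 42 → 20 → 4 → 16 → 37  — not happy
556: 556 → 86 → 100 → 1  — happy
557: 557 → 99 → 162 → 41 → 17 → 50 → 25 → 29 → 85 → 89 → 145 → 42 → 20 → 4 → 16 → 37 → 58 → 89  — not happy
happy: 556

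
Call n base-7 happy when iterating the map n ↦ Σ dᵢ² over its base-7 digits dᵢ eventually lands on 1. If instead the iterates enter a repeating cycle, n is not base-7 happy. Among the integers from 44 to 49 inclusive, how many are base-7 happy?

1

44: 44 → 40 → 50 → 2 → 4 → 16 → 8 → 2  (repeats 2)
45: 45 → 45  (repeats 45)
46: 46 → 52 → 10 → 10  (repeats 10)
47: 47 → 61 → 27 → 45 → 45  (repeats 45)
48: 48 → 72 → 14 → 4 → 16 → 8 → 2 → 4  (repeats 4)
49: 49 → 1  (reaches 1)
base-7 happy: 49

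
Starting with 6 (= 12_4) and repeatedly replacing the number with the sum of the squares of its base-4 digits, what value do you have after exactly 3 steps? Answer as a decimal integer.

4

6 = (1,2)_4 → 1² + 2² = 1 + 4 = 5
5 = (1,1)_4 → 1² + 1² = 1 + 1 = 2
2 = (2)_4 → 2² = 4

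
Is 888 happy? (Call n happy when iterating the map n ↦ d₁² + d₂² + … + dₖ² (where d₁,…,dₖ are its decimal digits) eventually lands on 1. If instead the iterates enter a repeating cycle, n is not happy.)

888 → 8² + 8² + 8² = 192
192 → 1² + 9² + 2² = 86
86 → 8² + 6² = 100
100 → 1² + 0² + 0² = 1  — reached 1.

happy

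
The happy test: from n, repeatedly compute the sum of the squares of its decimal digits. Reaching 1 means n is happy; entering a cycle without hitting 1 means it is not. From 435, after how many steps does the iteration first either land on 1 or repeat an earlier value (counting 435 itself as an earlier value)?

13

435 → 4² + 3² + 5² = 16 + 9 + 25 = 50
50 → 5² + 0² = 25 + 0 = 25
25 → 2² + 5² = 4 + 25 = 29
29 → 2² + 9² = 4 + 81 = 85
85 → 8² + 5² = 64 + 25 = 89
89 → 8² + 9² = 64 + 81 = 145
145 → 1² + 4² + 5² = 1 + 16 + 25 = 42
42 → 4² + 2² = 16 + 4 = 20
20 → 2² + 0² = 4 + 0 = 4
4 → 4² = 16
16 → 1² + 6² = 1 + 36 = 37
37 → 3² + 7² = 9 + 49 = 58
58 → 5² + 8² = 25 + 64 = 89  — 89 repeats.
That took 13 steps.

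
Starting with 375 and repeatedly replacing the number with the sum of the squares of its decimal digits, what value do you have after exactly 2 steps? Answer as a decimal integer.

73

375 → 3² + 7² + 5² = 83
83 → 8² + 3² = 73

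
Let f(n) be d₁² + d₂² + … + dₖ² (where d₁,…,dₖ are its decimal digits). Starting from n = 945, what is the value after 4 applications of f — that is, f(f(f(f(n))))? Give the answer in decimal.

945 → 9² + 4² + 5² = 81 + 16 + 25 = 122
122 → 1² + 2² + 2² = 1 + 4 + 4 = 9
9 → 9² = 81
81 → 8² + 1² = 64 + 1 = 65

65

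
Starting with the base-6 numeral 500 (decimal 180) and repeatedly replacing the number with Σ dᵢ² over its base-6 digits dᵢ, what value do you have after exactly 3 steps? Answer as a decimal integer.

29

180 = (5,0,0)_6 → 5² + 0² + 0² = 25
25 = (4,1)_6 → 4² + 1² = 17
17 = (2,5)_6 → 2² + 5² = 29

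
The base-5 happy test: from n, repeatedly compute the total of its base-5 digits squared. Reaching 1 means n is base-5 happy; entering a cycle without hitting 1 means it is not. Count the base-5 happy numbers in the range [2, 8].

2: 2 → 4 → 16 → 10 → 4  — not base-5 happy
3: 3 → 9 → 17 → 13 → 13  — not base-5 happy
4: 4 → 16 → 10 → 4  — not base-5 happy
5: 5 → 1  — base-5 happy
6: 6 → 2 → 4 → 16 → 10 → 4  — not base-5 happy
7: 7 → 5 → 1  — base-5 happy
8: 8 → 10 → 4 → 16 → 10  — not base-5 happy
base-5 happy: 5, 7

2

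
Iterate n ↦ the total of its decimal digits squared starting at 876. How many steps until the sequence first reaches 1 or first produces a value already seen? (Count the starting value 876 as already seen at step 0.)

11

876 → 8² + 7² + 6² = 149
149 → 1² + 4² + 9² = 98
98 → 9² + 8² = 145
145 → 1² + 4² + 5² = 42
42 → 4² + 2² = 20
20 → 2² + 0² = 4
4 → 4² = 16
16 → 1² + 6² = 37
37 → 3² + 7² = 58
58 → 5² + 8² = 89
89 → 8² + 9² = 145  — 145 repeats.
That took 11 steps.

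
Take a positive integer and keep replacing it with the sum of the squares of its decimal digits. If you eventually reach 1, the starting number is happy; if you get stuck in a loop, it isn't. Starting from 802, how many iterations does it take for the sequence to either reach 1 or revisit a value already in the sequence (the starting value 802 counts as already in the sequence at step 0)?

802 → 8² + 0² + 2² = 64 + 0 + 4 = 68
68 → 6² + 8² = 36 + 64 = 100
100 → 1² + 0² + 0² = 1 + 0 + 0 = 1  — reached 1.
That took 3 steps.

3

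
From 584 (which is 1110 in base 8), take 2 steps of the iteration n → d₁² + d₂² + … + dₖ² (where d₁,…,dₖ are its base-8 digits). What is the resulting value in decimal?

9

584 = (1,1,1,0)_8 → 1² + 1² + 1² + 0² = 1 + 1 + 1 + 0 = 3
3 = (3)_8 → 3² = 9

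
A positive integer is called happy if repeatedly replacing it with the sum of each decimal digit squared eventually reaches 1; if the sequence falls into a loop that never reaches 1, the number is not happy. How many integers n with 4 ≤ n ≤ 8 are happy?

1

4: 4 → 16 → 37 → 58 → 89 → 145 → 42 → 20 → 4  — not happy
5: 5 → 25 → 29 → 85 → 89 → 145 → 42 → 20 → 4 → 16 → 37 → 58 → 89  — not happy
6: 6 → 36 → 45 → 41 → 17 → 50 → 25 → 29 → 85 → 89 → 145 → 42 → 20 → 4 → 16 → 37 → 58 → 89  — not happy
7: 7 → 49 → 97 → 130 → 10 → 1  — happy
8: 8 → 64 → 52 → 29 → 85 → 89 → 145 → 42 → 20 → 4 → 16 → 37 → 58 → 89  — not happy
happy: 7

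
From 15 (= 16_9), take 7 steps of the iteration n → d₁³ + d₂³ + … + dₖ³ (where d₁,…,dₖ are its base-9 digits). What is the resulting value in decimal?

15 = (1,6)_9 → 1³ + 6³ = 217
217 = (2,6,1)_9 → 2³ + 6³ + 1³ = 225
225 = (2,7,0)_9 → 2³ + 7³ + 0³ = 351
351 = (4,3,0)_9 → 4³ + 3³ + 0³ = 91
91 = (1,1,1)_9 → 1³ + 1³ + 1³ = 3
3 = (3)_9 → 3³ = 27
27 = (3,0)_9 → 3³ + 0³ = 27

27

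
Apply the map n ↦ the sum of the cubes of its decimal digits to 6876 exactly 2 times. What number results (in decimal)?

864

6876 → 6³ + 8³ + 7³ + 6³ = 216 + 512 + 343 + 216 = 1287
1287 → 1³ + 2³ + 8³ + 7³ = 1 + 8 + 512 + 343 = 864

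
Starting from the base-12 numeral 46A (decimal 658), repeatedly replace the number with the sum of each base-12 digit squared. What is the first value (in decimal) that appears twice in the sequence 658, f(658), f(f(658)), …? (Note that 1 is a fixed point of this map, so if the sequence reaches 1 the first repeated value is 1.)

658 = (4,6,10)_12 → 4² + 6² + 10² = 152
152 = (1,0,8)_12 → 1² + 0² + 8² = 65
65 = (5,5)_12 → 5² + 5² = 50
50 = (4,2)_12 → 4² + 2² = 20
20 = (1,8)_12 → 1² + 8² = 65  — 65 already appeared earlier.

65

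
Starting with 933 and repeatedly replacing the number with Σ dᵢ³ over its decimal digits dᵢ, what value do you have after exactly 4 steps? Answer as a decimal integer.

933 → 9³ + 3³ + 3³ = 729 + 27 + 27 = 783
783 → 7³ + 8³ + 3³ = 343 + 512 + 27 = 882
882 → 8³ + 8³ + 2³ = 512 + 512 + 8 = 1032
1032 → 1³ + 0³ + 3³ + 2³ = 1 + 0 + 27 + 8 = 36

36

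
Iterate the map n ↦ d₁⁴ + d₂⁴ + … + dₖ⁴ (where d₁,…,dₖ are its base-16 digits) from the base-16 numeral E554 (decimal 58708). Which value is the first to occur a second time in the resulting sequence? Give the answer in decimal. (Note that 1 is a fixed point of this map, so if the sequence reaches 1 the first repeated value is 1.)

58708 = (14,5,5,4)_16 → 14⁴ + 5⁴ + 5⁴ + 4⁴ = 39922
39922 = (9,11,15,2)_16 → 9⁴ + 11⁴ + 15⁴ + 2⁴ = 71843
71843 = (1,1,8,10,3)_16 → 1⁴ + 1⁴ + 8⁴ + 10⁴ + 3⁴ = 14179
14179 = (3,7,6,3)_16 → 3⁴ + 7⁴ + 6⁴ + 3⁴ = 3859
3859 = (15,1,3)_16 → 15⁴ + 1⁴ + 3⁴ = 50707
50707 = (12,6,1,3)_16 → 12⁴ + 6⁴ + 1⁴ + 3⁴ = 22114
22114 = (5,6,6,2)_16 → 5⁴ + 6⁴ + 6⁴ + 2⁴ = 3233
3233 = (12,10,1)_16 → 12⁴ + 10⁴ + 1⁴ = 30737
30737 = (7,8,1,1)_16 → 7⁴ + 8⁴ + 1⁴ + 1⁴ = 6499
6499 = (1,9,6,3)_16 → 1⁴ + 9⁴ + 6⁴ + 3⁴ = 7939
7939 = (1,15,0,3)_16 → 1⁴ + 15⁴ + 0⁴ + 3⁴ = 50707  — 50707 already appeared earlier.

50707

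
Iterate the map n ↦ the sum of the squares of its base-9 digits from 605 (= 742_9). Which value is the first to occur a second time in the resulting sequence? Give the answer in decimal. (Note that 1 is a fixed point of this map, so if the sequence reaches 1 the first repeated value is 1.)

65

605 = (7,4,2)_9 → 7² + 4² + 2² = 49 + 16 + 4 = 69
69 = (7,6)_9 → 7² + 6² = 49 + 36 = 85
85 = (1,0,4)_9 → 1² + 0² + 4² = 1 + 0 + 16 = 17
17 = (1,8)_9 → 1² + 8² = 1 + 64 = 65
65 = (7,2)_9 → 7² + 2² = 49 + 4 = 53
53 = (5,8)_9 → 5² + 8² = 25 + 64 = 89
89 = (1,0,8)_9 → 1² + 0² + 8² = 1 + 0 + 64 = 65  — 65 already appeared earlier.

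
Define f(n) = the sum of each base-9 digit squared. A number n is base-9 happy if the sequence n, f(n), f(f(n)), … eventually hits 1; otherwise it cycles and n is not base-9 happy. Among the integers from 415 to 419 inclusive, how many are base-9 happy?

1

415: 415 → 27 → 9 → 1  — base-9 happy
416: 416 → 30 → 18 → 4 → 16 → 50 → 50  — not base-9 happy
417: 417 → 35 → 73 → 65 → 53 → 89 → 65  — not base-9 happy
418: 418 → 42 → 52 → 74 → 68 → 74  — not base-9 happy
419: 419 → 51 → 61 → 85 → 17 → 65 → 53 → 89 → 65  — not base-9 happy
base-9 happy: 415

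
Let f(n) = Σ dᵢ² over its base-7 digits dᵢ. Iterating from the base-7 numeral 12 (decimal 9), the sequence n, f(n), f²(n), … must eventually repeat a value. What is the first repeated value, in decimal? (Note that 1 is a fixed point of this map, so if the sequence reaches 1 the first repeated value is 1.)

9 = (1,2)_7 → 1² + 2² = 5
5 = (5)_7 → 5² = 25
25 = (3,4)_7 → 3² + 4² = 25  — 25 already appeared earlier.

25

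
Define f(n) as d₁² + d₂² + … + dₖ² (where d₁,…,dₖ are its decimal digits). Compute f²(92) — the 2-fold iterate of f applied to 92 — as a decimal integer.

89

92 → 9² + 2² = 85
85 → 8² + 5² = 89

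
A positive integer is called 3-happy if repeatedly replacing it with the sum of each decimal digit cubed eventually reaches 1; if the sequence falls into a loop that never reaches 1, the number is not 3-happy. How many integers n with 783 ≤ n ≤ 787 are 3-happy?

1

783: 783 → 882 → 1032 → 36 → 243 → 99 → 1458 → 702 → 351 → 153 → 153  — not 3-happy
784: 784 → 919 → 1459 → 919  — not 3-happy
785: 785 → 980 → 1241 → 74 → 407 → 407  — not 3-happy
786: 786 → 1071 → 345 → 216 → 225 → 141 → 66 → 432 → 99 → 1458 → 702 → 351 → 153 → 153  — not 3-happy
787: 787 → 1198 → 1243 → 100 → 1  — 3-happy
3-happy: 787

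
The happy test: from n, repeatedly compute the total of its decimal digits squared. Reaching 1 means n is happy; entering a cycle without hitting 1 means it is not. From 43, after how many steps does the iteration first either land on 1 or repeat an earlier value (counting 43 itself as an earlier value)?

12

43 → 4² + 3² = 16 + 9 = 25
25 → 2² + 5² = 4 + 25 = 29
29 → 2² + 9² = 4 + 81 = 85
85 → 8² + 5² = 64 + 25 = 89
89 → 8² + 9² = 64 + 81 = 145
145 → 1² + 4² + 5² = 1 + 16 + 25 = 42
42 → 4² + 2² = 16 + 4 = 20
20 → 2² + 0² = 4 + 0 = 4
4 → 4² = 16
16 → 1² + 6² = 1 + 36 = 37
37 → 3² + 7² = 9 + 49 = 58
58 → 5² + 8² = 25 + 64 = 89  — 89 repeats.
That took 12 steps.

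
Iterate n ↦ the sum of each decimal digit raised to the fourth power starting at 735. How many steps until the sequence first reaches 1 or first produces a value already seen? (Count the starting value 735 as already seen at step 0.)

10

735 → 3107
3107 → 2483
2483 → 4449
4449 → 7329
7329 → 9059
9059 → 13747
13747 → 5140
5140 → 882
882 → 8208
8208 → 8208  — 8208 repeats.
That took 10 steps.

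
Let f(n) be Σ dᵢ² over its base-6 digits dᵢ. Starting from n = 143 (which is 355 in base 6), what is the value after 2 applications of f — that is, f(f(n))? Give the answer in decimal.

35

143 = (3,5,5)_6 → 3² + 5² + 5² = 59
59 = (1,3,5)_6 → 1² + 3² + 5² = 35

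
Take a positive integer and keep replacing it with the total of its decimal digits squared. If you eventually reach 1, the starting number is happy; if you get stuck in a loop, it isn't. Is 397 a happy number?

397 → 139
139 → 91
91 → 82
82 → 68
68 → 100
100 → 1  — reached 1.

happy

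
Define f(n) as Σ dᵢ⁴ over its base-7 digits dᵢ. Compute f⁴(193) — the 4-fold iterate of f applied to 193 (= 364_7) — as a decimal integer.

193 = (3,6,4)_7 → 3⁴ + 6⁴ + 4⁴ = 1633
1633 = (4,5,2,2)_7 → 4⁴ + 5⁴ + 2⁴ + 2⁴ = 913
913 = (2,4,4,3)_7 → 2⁴ + 4⁴ + 4⁴ + 3⁴ = 609
609 = (1,5,3,0)_7 → 1⁴ + 5⁴ + 3⁴ + 0⁴ = 707

707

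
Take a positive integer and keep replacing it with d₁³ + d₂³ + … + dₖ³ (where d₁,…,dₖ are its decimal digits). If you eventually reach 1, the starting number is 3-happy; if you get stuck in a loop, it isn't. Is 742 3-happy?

742 → 7³ + 4³ + 2³ = 415
415 → 4³ + 1³ + 5³ = 190
190 → 1³ + 9³ + 0³ = 730
730 → 7³ + 3³ + 0³ = 370
370 → 3³ + 7³ + 0³ = 370  — 370 already seen; the sequence cycles without reaching 1.

not 3-happy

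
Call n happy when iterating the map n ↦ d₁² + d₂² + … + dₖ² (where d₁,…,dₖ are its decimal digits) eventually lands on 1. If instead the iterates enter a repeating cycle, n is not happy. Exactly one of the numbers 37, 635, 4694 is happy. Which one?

37: 37 → 58 → 89 → 145 → 42 → 20 → 4 → 16 → 37  — repeats 37 (not happy)
635: 635 → 70 → 49 → 97 → 130 → 10 → 1  — reaches 1 (happy)
4694: 4694 → 149 → 98 → 145 → 42 → 20 → 4 → 16 → 37 → 58 → 89 → 145  — repeats 145 (not happy)

635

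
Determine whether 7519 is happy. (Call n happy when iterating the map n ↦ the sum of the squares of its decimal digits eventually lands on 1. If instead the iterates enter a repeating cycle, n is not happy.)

7519 → 156
156 → 62
62 → 40
40 → 16
16 → 37
37 → 58
58 → 89
89 → 145
145 → 42
42 → 20
20 → 4
4 → 16  — 16 already seen; the sequence cycles without reaching 1.

not happy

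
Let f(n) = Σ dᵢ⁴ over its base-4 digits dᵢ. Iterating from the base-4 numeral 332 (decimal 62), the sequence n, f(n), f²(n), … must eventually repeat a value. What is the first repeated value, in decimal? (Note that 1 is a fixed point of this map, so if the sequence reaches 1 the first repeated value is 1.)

62 = (3,3,2)_4 → 3⁴ + 3⁴ + 2⁴ = 178
178 = (2,3,0,2)_4 → 2⁴ + 3⁴ + 0⁴ + 2⁴ = 113
113 = (1,3,0,1)_4 → 1⁴ + 3⁴ + 0⁴ + 1⁴ = 83
83 = (1,1,0,3)_4 → 1⁴ + 1⁴ + 0⁴ + 3⁴ = 83  — 83 already appeared earlier.

83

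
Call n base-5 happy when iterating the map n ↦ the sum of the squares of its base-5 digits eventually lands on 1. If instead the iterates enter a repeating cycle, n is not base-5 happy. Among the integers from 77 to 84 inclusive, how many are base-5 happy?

77: 77 → 13 → 13  — not base-5 happy
78: 78 → 18 → 18  — not base-5 happy
79: 79 → 25 → 1  — base-5 happy
80: 80 → 10 → 4 → 16 → 10  — not base-5 happy
81: 81 → 11 → 5 → 1  — base-5 happy
82: 82 → 14 → 20 → 16 → 10 → 4 → 16  — not base-5 happy
83: 83 → 19 → 25 → 1  — base-5 happy
84: 84 → 26 → 2 → 4 → 16 → 10 → 4  — not base-5 happy
base-5 happy: 79, 81, 83

3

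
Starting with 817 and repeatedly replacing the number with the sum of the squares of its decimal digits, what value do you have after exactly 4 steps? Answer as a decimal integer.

817 → 8² + 1² + 7² = 64 + 1 + 49 = 114
114 → 1² + 1² + 4² = 1 + 1 + 16 = 18
18 → 1² + 8² = 1 + 64 = 65
65 → 6² + 5² = 36 + 25 = 61

61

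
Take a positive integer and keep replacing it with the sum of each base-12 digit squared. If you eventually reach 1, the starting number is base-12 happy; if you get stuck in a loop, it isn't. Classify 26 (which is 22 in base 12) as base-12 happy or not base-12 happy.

26 = (2,2)_12 → 8
8 = (8)_12 → 64
64 = (5,4)_12 → 41
41 = (3,5)_12 → 34
34 = (2,10)_12 → 104
104 = (8,8)_12 → 128
128 = (10,8)_12 → 164
164 = (1,1,8)_12 → 66
66 = (5,6)_12 → 61
61 = (5,1)_12 → 26  — 26 already seen; the sequence cycles without reaching 1.

not base-12 happy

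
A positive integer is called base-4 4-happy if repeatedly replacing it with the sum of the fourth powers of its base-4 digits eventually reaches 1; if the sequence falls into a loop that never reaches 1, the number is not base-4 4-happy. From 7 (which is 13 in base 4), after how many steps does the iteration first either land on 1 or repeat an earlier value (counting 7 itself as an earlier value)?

6

7 = (1,3)_4 → 1⁴ + 3⁴ = 82
82 = (1,1,0,2)_4 → 1⁴ + 1⁴ + 0⁴ + 2⁴ = 18
18 = (1,0,2)_4 → 1⁴ + 0⁴ + 2⁴ = 17
17 = (1,0,1)_4 → 1⁴ + 0⁴ + 1⁴ = 2
2 = (2)_4 → 2⁴ = 16
16 = (1,0,0)_4 → 1⁴ + 0⁴ + 0⁴ = 1  — reached 1.
That took 6 steps.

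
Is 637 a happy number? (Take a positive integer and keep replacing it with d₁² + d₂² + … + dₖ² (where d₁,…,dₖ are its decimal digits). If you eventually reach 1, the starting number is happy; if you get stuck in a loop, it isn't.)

637 → 6² + 3² + 7² = 94
94 → 9² + 4² = 97
97 → 9² + 7² = 130
130 → 1² + 3² + 0² = 10
10 → 1² + 0² = 1  — reached 1.

happy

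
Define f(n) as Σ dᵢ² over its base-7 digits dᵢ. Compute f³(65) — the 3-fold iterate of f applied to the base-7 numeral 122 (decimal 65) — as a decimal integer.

65 = (1,2,2)_7 → 1² + 2² + 2² = 1 + 4 + 4 = 9
9 = (1,2)_7 → 1² + 2² = 1 + 4 = 5
5 = (5)_7 → 5² = 25

25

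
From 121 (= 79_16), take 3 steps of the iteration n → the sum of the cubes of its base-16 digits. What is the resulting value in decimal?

121 = (7,9)_16 → 7³ + 9³ = 343 + 729 = 1072
1072 = (4,3,0)_16 → 4³ + 3³ + 0³ = 64 + 27 + 0 = 91
91 = (5,11)_16 → 5³ + 11³ = 125 + 1331 = 1456

1456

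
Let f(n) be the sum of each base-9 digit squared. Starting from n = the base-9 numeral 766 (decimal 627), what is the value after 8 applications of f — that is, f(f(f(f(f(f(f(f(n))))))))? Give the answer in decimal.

53

627 = (7,6,6)_9 → 7² + 6² + 6² = 121
121 = (1,4,4)_9 → 1² + 4² + 4² = 33
33 = (3,6)_9 → 3² + 6² = 45
45 = (5,0)_9 → 5² + 0² = 25
25 = (2,7)_9 → 2² + 7² = 53
53 = (5,8)_9 → 5² + 8² = 89
89 = (1,0,8)_9 → 1² + 0² + 8² = 65
65 = (7,2)_9 → 7² + 2² = 53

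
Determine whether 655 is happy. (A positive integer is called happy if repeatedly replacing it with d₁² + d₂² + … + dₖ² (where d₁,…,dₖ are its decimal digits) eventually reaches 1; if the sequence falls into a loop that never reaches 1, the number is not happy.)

655 → 6² + 5² + 5² = 36 + 25 + 25 = 86
86 → 8² + 6² = 64 + 36 = 100
100 → 1² + 0² + 0² = 1 + 0 + 0 = 1  — reached 1.

happy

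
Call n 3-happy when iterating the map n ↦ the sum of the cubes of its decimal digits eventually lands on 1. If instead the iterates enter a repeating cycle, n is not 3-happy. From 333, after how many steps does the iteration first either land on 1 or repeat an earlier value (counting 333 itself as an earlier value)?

333 → 3³ + 3³ + 3³ = 81
81 → 8³ + 1³ = 513
513 → 5³ + 1³ + 3³ = 153
153 → 1³ + 5³ + 3³ = 153  — 153 repeats.
That took 4 steps.

4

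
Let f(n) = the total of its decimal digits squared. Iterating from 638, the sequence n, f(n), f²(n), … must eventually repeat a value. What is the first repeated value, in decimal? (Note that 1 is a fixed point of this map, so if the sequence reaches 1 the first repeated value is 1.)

638 → 6² + 3² + 8² = 36 + 9 + 64 = 109
109 → 1² + 0² + 9² = 1 + 0 + 81 = 82
82 → 8² + 2² = 64 + 4 = 68
68 → 6² + 8² = 36 + 64 = 100
100 → 1² + 0² + 0² = 1 + 0 + 0 = 1  — reached the fixed point 1.
1 → 1, so 1 is the first repeated value.

1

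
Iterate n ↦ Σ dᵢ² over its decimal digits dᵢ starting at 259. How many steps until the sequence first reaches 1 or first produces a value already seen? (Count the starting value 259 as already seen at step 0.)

11

259 → 2² + 5² + 9² = 4 + 25 + 81 = 110
110 → 1² + 1² + 0² = 1 + 1 + 0 = 2
2 → 2² = 4
4 → 4² = 16
16 → 1² + 6² = 1 + 36 = 37
37 → 3² + 7² = 9 + 49 = 58
58 → 5² + 8² = 25 + 64 = 89
89 → 8² + 9² = 64 + 81 = 145
145 → 1² + 4² + 5² = 1 + 16 + 25 = 42
42 → 4² + 2² = 16 + 4 = 20
20 → 2² + 0² = 4 + 0 = 4  — 4 repeats.
That took 11 steps.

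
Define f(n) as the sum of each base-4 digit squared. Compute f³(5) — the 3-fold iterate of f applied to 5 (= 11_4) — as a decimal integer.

1

5 = (1,1)_4 → 2
2 = (2)_4 → 4
4 = (1,0)_4 → 1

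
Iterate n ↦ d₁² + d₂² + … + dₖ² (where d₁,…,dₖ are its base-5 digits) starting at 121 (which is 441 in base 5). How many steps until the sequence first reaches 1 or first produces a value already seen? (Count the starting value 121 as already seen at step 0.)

121 = (4,4,1)_5 → 33
33 = (1,1,3)_5 → 11
11 = (2,1)_5 → 5
5 = (1,0)_5 → 1  — reached 1.
That took 4 steps.

4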